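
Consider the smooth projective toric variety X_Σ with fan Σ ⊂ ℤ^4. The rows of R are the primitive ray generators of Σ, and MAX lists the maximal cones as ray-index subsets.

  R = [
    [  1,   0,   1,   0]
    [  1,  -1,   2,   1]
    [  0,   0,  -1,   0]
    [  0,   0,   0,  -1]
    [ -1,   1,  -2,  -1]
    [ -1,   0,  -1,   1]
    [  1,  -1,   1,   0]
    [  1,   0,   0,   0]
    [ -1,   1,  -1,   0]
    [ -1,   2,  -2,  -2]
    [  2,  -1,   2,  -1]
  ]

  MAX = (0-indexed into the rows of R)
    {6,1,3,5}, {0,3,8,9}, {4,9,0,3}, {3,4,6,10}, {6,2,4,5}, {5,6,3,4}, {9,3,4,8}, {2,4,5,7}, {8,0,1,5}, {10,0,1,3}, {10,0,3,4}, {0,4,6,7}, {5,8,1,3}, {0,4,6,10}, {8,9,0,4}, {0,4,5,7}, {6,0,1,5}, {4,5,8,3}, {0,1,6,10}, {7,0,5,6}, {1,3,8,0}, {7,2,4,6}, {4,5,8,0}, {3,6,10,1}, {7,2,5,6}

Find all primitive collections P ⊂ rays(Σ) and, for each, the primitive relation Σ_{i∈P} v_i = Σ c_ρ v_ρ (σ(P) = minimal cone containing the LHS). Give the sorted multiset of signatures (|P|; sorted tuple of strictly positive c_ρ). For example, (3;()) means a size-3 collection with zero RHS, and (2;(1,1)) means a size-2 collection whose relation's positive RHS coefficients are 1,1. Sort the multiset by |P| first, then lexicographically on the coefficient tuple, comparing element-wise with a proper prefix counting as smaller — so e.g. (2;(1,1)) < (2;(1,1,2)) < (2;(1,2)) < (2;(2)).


24 collections generate NE(X_Σ); each relation:

  {1,4}:  v_{1} + v_{4} = 0  →  sig = (2;())
  {6,8}:  v_{6} + v_{8} = 0  →  sig = (2;())
  {0,2}:  v_{0} + v_{2} = v_{7}  →  sig = (2;(1))
  {5,10}:  v_{5} + v_{10} = v_{6}  →  sig = (2;(1))
  {2,3}:  v_{2} + v_{3} = v_{4} + v_{6}  →  sig = (2;(1,1))
  {5,9}:  v_{5} + v_{9} = v_{4} + v_{8}  →  sig = (2;(1,1))
  {8,10}:  v_{8} + v_{10} = v_{0} + v_{3}  →  sig = (2;(1,1))
  {1,2}:  v_{1} + v_{2} = v_{0} + v_{5} + v_{6}  →  sig = (2;(1,1,1))
  {1,9}:  v_{1} + v_{9} = v_{0} + v_{3} + v_{8}  →  sig = (2;(1,1,1))
  {2,8}:  v_{2} + v_{8} = v_{0} + v_{4} + v_{5}  →  sig = (2;(1,1,1))
  {3,7}:  v_{3} + v_{7} = v_{0} + v_{4} + v_{6}  →  sig = (2;(1,1,1))
  {6,9}:  v_{6} + v_{9} = v_{0} + v_{3} + v_{4}  →  sig = (2;(1,1,1))
  {1,7}:  v_{1} + v_{7} = 2·v_{0} + v_{5} + v_{6}  →  sig = (2;(1,1,2))
  {2,10}:  v_{2} + v_{10} = v_{0} + v_{4} + 2·v_{6}  →  sig = (2;(1,1,2))
  {7,8}:  v_{7} + v_{8} = 2·v_{0} + v_{4} + v_{5}  →  sig = (2;(1,1,2))
  {2,9}:  v_{2} + v_{9} = v_{0} + 2·v_{4}  →  sig = (2;(1,2))
  {7,10}:  v_{7} + v_{10} = 2·v_{0} + v_{4} + 2·v_{6}  →  sig = (2;(1,2,2))
  {9,10}:  v_{9} + v_{10} = 2·v_{0} + 2·v_{3} + v_{4}  →  sig = (2;(1,2,2))
  {7,9}:  v_{7} + v_{9} = 2·v_{0} + 2·v_{4}  →  sig = (2;(2,2))
  {0,3,5}:  v_{0} + v_{3} + v_{5} = 0  →  sig = (3;())
  {0,3,6}:  v_{0} + v_{3} + v_{6} = v_{10}  →  sig = (3;(1))
  {0,3,4,8}:  v_{0} + v_{3} + v_{4} + v_{8} = v_{9}  →  sig = (4;(1))
  {0,4,5,6}:  v_{0} + v_{4} + v_{5} + v_{6} = v_{2}  →  sig = (4;(1))
  {4,5,6,7}:  v_{4} + v_{5} + v_{6} + v_{7} = 2·v_{2}  →  sig = (4;(2))

Hence PRS(X_Σ) =
    |P|=2: 19 collections, coeffs (), (), (1), (1), (1,1), (1,1), (1,1), (1,1,1), (1,1,1), (1,1,1), (1,1,1), (1,1,1), (1,1,2), (1,1,2), (1,1,2), (1,2), (1,2,2), (1,2,2), (2,2)
    |P|=3: 2 collections, coeffs (), (1)
    |P|=4: 3 collections, coeffs (1), (1), (2)


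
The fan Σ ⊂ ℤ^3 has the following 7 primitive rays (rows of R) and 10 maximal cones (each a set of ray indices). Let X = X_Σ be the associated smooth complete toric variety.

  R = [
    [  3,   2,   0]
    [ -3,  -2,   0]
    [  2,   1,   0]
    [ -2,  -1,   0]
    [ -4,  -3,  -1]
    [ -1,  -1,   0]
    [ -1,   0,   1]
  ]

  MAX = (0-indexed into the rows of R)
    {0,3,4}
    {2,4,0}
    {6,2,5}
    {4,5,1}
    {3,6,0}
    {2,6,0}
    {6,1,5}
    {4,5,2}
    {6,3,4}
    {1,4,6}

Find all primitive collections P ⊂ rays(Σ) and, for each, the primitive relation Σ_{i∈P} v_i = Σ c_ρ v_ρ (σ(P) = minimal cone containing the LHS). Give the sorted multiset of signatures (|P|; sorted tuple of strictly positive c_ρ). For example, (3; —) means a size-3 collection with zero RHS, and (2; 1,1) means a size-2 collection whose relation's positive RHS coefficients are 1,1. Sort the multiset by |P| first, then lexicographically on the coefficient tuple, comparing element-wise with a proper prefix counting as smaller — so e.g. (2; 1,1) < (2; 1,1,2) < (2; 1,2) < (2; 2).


Σ has 9 primitive collections:

  P = {0,1}:  v_{0} + v_{1} = 0  →  sig = (2; —)
  P = {2,3}:  v_{2} + v_{3} = 0  →  sig = (2; —)
  P = {0,5}:  v_{0} + v_{5} = v_{2}  →  sig = (2; 1)
  P = {1,2}:  v_{1} + v_{2} = v_{5}  →  sig = (2; 1)
  P = {3,5}:  v_{3} + v_{5} = v_{1}  →  sig = (2; 1)
  P = {1,3}:  v_{1} + v_{3} = v_{4} + v_{6}  →  sig = (2; 1,1)
  P = {0,4,6}:  v_{0} + v_{4} + v_{6} = v_{3}  →  sig = (3; 1)
  P = {2,4,6}:  v_{2} + v_{4} + v_{6} = v_{1}  →  sig = (3; 1)
  P = {4,5,6}:  v_{4} + v_{5} + v_{6} = 2·v_{1}  →  sig = (3; 2)

Signatures (|P|; sorted positive RHS coefficients), sorted:
{ (2; —) ×2,  (2; 1) ×3,  (2; 1,1),  (3; 1) ×2,  (3; 2) }


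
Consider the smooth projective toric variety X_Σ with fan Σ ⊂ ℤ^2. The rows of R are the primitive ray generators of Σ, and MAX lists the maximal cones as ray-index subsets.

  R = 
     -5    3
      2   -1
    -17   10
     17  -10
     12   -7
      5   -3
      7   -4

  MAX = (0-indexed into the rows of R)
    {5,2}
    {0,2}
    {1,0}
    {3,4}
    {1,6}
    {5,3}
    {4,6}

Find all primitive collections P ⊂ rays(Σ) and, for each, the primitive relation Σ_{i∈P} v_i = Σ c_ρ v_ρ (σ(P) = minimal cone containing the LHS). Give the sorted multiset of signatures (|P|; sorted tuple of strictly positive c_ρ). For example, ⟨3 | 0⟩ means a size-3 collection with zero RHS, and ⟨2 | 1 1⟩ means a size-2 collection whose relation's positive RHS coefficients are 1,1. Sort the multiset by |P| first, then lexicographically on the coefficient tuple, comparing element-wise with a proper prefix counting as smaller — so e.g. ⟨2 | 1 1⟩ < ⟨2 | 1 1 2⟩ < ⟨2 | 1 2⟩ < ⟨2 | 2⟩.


Minimal non-faces — 14 found among 7 rays, 7 max cones:

  P = {0,5}:  v_{0} + v_{5} = 0  →  sig = ⟨2 | 0⟩
  P = {2,3}:  v_{2} + v_{3} = 0  →  sig = ⟨2 | 0⟩
  P = {0,3}:  v_{0} + v_{3} = v_{4}  →  sig = ⟨2 | 1⟩
  P = {0,4}:  v_{0} + v_{4} = v_{6}  →  sig = ⟨2 | 1⟩
  P = {0,6}:  v_{0} + v_{6} = v_{1}  →  sig = ⟨2 | 1⟩
  P = {1,5}:  v_{1} + v_{5} = v_{6}  →  sig = ⟨2 | 1⟩
  P = {2,4}:  v_{2} + v_{4} = v_{0}  →  sig = ⟨2 | 1⟩
  P = {4,5}:  v_{4} + v_{5} = v_{3}  →  sig = ⟨2 | 1⟩
  P = {5,6}:  v_{5} + v_{6} = v_{4}  →  sig = ⟨2 | 1⟩
  P = {1,3}:  v_{1} + v_{3} = v_{4} + v_{6}  →  sig = ⟨2 | 1 1⟩
  P = {1,4}:  v_{1} + v_{4} = 2·v_{6}  →  sig = ⟨2 | 2⟩
  P = {2,6}:  v_{2} + v_{6} = 2·v_{0}  →  sig = ⟨2 | 2⟩
  P = {3,6}:  v_{3} + v_{6} = 2·v_{4}  →  sig = ⟨2 | 2⟩
  P = {1,2}:  v_{1} + v_{2} = 3·v_{0}  →  sig = ⟨2 | 3⟩

Hence PRS(X_Σ) =
    |P|=2: 14 collections, coeffs (), (), (1), (1), (1), (1), (1), (1), (1), (1,1), (2), (2), (2), (3)


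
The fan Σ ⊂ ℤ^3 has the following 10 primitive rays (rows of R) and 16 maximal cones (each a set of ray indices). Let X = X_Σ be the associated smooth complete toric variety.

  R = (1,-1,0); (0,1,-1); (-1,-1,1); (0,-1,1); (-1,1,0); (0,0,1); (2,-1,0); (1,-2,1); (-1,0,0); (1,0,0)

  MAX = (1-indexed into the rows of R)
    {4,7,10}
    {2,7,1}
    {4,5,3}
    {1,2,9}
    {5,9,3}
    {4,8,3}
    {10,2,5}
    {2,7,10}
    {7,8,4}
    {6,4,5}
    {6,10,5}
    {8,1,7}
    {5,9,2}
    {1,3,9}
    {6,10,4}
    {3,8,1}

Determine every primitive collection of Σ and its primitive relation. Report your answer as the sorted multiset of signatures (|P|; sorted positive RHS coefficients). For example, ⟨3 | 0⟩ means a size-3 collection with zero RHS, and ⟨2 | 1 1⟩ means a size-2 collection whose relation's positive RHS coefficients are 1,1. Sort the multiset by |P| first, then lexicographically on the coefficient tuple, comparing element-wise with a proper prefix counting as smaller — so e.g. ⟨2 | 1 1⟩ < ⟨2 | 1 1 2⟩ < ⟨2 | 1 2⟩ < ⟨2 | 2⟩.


The 22 primitive collections of Σ (r=10, n=3):

  • {1,5}:  v_{1} + v_{5} = 0  ⇒ sig = ⟨2 | 0⟩
  • {2,4}:  v_{2} + v_{4} = 0  ⇒ sig = ⟨2 | 0⟩
  • {9,10}:  v_{9} + v_{10} = 0  ⇒ sig = ⟨2 | 0⟩
  • {1,4}:  v_{1} + v_{4} = v_{8}  ⇒ sig = ⟨2 | 1⟩
  • {1,10}:  v_{1} + v_{10} = v_{7}  ⇒ sig = ⟨2 | 1⟩
  • {2,3}:  v_{2} + v_{3} = v_{9}  ⇒ sig = ⟨2 | 1⟩
  • {2,8}:  v_{2} + v_{8} = v_{1}  ⇒ sig = ⟨2 | 1⟩
  • {3,7}:  v_{3} + v_{7} = v_{8}  ⇒ sig = ⟨2 | 1⟩
  • {3,10}:  v_{3} + v_{10} = v_{4}  ⇒ sig = ⟨2 | 1⟩
  • {4,9}:  v_{4} + v_{9} = v_{3}  ⇒ sig = ⟨2 | 1⟩
  • {5,7}:  v_{5} + v_{7} = v_{10}  ⇒ sig = ⟨2 | 1⟩
  • {5,8}:  v_{5} + v_{8} = v_{4}  ⇒ sig = ⟨2 | 1⟩
  • {7,9}:  v_{7} + v_{9} = v_{1}  ⇒ sig = ⟨2 | 1⟩
  • {1,6}:  v_{1} + v_{6} = v_{4} + v_{10}  ⇒ sig = ⟨2 | 1 1⟩
  • {2,6}:  v_{2} + v_{6} = v_{5} + v_{10}  ⇒ sig = ⟨2 | 1 1⟩
  • {6,9}:  v_{6} + v_{9} = v_{4} + v_{5}  ⇒ sig = ⟨2 | 1 1⟩
  • {8,9}:  v_{8} + v_{9} = v_{1} + v_{3}  ⇒ sig = ⟨2 | 1 1⟩
  • {8,10}:  v_{8} + v_{10} = v_{4} + v_{7}  ⇒ sig = ⟨2 | 1 1⟩
  • {3,6}:  v_{3} + v_{6} = 2·v_{4} + v_{5}  ⇒ sig = ⟨2 | 1 2⟩
  • {6,7}:  v_{6} + v_{7} = v_{4} + 2·v_{10}  ⇒ sig = ⟨2 | 1 2⟩
  • {6,8}:  v_{6} + v_{8} = 2·v_{4} + v_{10}  ⇒ sig = ⟨2 | 1 2⟩
  • {4,5,10}:  v_{4} + v_{5} + v_{10} = v_{6}  ⇒ sig = ⟨3 | 1⟩

Signatures (|P|; sorted positive RHS coefficients), sorted:
    ⟨2 | 0⟩
    ⟨2 | 0⟩
    ⟨2 | 0⟩
    ⟨2 | 1⟩
    ⟨2 | 1⟩
    ⟨2 | 1⟩
    ⟨2 | 1⟩
    ⟨2 | 1⟩
    ⟨2 | 1⟩
    ⟨2 | 1⟩
    ⟨2 | 1⟩
    ⟨2 | 1⟩
    ⟨2 | 1⟩
    ⟨2 | 1 1⟩
    ⟨2 | 1 1⟩
    ⟨2 | 1 1⟩
    ⟨2 | 1 1⟩
    ⟨2 | 1 1⟩
    ⟨2 | 1 2⟩
    ⟨2 | 1 2⟩
    ⟨2 | 1 2⟩
    ⟨3 | 1⟩


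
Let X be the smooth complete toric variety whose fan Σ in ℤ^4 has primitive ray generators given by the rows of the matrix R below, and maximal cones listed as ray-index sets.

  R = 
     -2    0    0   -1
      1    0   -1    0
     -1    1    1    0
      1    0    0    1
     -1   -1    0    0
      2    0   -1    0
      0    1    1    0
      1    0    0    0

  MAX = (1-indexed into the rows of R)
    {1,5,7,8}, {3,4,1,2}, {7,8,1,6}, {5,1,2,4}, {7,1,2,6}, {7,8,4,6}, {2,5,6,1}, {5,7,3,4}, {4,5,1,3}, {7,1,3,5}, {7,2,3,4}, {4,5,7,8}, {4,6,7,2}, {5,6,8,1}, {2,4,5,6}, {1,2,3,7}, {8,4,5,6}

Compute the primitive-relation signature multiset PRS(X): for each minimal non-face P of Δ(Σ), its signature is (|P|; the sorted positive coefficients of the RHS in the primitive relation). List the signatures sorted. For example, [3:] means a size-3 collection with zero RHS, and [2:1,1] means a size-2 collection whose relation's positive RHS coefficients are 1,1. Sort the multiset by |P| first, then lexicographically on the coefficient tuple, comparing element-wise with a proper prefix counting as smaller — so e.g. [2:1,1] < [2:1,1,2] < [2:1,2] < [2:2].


Primitive collections (9):

  P={2,8}:  v_{2} + v_{8} = v_{6}  →  sig = [2:1]
  P={3,8}:  v_{3} + v_{8} = v_{7}  →  sig = [2:1]
  P={3,6}:  v_{3} + v_{6} = v_{2} + v_{7}  →  sig = [2:1,1]
  P={1,4,8}:  v_{1} + v_{4} + v_{8} = 0  →  sig = [3:]
  P={2,5,7}:  v_{2} + v_{5} + v_{7} = 0  →  sig = [3:]
  P={1,4,6}:  v_{1} + v_{4} + v_{6} = v_{2}  →  sig = [3:1]
  P={1,4,7}:  v_{1} + v_{4} + v_{7} = v_{3}  →  sig = [3:1]
  P={5,6,7}:  v_{5} + v_{6} + v_{7} = v_{8}  →  sig = [3:1]
  P={2,3,5}:  v_{2} + v_{3} + v_{5} = v_{1} + v_{4}  →  sig = [3:1,1]

Sorted signature multiset PRS(X):
[[2:1], [2:1], [2:1,1], [3:], [3:], [3:1], [3:1], [3:1], [3:1,1]]


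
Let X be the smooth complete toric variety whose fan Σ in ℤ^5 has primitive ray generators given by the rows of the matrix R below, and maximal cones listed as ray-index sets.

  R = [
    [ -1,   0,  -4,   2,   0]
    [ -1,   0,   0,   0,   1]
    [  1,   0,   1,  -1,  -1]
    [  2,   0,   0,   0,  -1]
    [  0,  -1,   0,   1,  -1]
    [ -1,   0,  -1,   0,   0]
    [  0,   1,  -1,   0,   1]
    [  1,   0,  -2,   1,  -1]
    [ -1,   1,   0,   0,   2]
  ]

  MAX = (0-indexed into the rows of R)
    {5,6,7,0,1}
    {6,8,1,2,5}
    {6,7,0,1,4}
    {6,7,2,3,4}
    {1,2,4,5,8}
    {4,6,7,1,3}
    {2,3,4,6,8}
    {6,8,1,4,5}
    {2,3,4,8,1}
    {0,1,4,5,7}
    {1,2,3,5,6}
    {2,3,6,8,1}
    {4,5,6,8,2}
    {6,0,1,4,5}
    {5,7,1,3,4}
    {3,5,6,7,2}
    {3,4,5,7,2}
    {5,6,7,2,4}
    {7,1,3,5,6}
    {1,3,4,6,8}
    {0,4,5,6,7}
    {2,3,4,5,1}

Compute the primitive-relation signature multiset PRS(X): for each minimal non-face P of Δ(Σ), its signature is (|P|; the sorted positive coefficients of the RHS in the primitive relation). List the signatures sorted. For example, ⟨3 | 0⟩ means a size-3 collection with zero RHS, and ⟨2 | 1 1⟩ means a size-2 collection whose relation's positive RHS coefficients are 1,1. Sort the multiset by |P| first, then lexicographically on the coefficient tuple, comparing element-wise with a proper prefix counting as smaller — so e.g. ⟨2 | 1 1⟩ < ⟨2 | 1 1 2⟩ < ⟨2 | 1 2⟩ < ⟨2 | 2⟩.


The 9 primitive collections of Σ (r=9, n=5):

  • {0,2}:  v_{0} + v_{2} = v_{5} + v_{7} ; sig = ⟨2 | 1 1⟩
  • {0,8}:  v_{0} + v_{8} = v_{1} + 2·v_{4} + v_{5} + 3·v_{6} ; sig = ⟨2 | 1 1 2 3⟩
  • {0,3}:  v_{0} + v_{3} = v_{1} + 2·v_{7} ; sig = ⟨2 | 1 2⟩
  • {7,8}:  v_{7} + v_{8} = v_{4} + 2·v_{6} ; sig = ⟨2 | 1 2⟩
  • {3,5,8}:  v_{3} + v_{5} + v_{8} = v_{6} ; sig = ⟨3 | 1⟩
  • {1,2,7}:  v_{1} + v_{2} + v_{7} = v_{3} + v_{5} ; sig = ⟨3 | 1 1⟩
  • {1,2,4,6}:  v_{1} + v_{2} + v_{4} + v_{6} = 0 ; sig = ⟨4 | 0⟩
  • {3,4,5,6}:  v_{3} + v_{4} + v_{5} + v_{6} = v_{7} ; sig = ⟨4 | 1⟩
  • {1,4,5,6,7}:  v_{1} + v_{4} + v_{5} + v_{6} + v_{7} = v_{0} ; sig = ⟨5 | 1⟩

Signatures (|P|; sorted positive RHS coefficients), sorted:
    |P|=2: 4 collections, coeffs (1,1), (1,1,2,3), (1,2), (1,2)
    |P|=3: 2 collections, coeffs (1), (1,1)
    |P|=4: 2 collections, coeffs (), (1)
    |P|=5: 1 collection, coeffs (1)


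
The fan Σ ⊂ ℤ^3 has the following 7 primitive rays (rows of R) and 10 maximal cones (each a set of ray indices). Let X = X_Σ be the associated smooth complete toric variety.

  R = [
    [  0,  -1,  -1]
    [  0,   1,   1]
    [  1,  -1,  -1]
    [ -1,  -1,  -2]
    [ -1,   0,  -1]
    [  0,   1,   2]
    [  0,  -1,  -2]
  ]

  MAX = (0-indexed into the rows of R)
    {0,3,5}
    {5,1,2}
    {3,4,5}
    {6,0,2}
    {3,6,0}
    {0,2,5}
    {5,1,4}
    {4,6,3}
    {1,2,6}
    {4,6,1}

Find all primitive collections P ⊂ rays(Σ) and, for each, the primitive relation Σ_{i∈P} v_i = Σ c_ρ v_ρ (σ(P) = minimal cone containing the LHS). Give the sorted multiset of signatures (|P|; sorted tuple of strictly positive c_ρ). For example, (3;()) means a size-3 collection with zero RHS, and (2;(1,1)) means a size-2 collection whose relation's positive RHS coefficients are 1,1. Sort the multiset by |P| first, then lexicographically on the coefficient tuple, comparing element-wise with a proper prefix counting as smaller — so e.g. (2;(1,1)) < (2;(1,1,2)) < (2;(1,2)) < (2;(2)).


6 minimal non-faces of Δ(Σ) (on 7 rays):

  • {0,1}:  v_{0} + v_{1} = 0  ⇒ sig = (2;())
  • {5,6}:  v_{5} + v_{6} = 0  ⇒ sig = (2;())
  • {0,4}:  v_{0} + v_{4} = v_{3}  ⇒ sig = (2;(1))
  • {1,3}:  v_{1} + v_{3} = v_{4}  ⇒ sig = (2;(1))
  • {2,4}:  v_{2} + v_{4} = v_{6}  ⇒ sig = (2;(1))
  • {2,3}:  v_{2} + v_{3} = v_{0} + v_{6}  ⇒ sig = (2;(1,1))

Signatures (|P|; sorted positive RHS coefficients), sorted:
[(2;()), (2;()), (2;(1)), (2;(1)), (2;(1)), (2;(1,1))]


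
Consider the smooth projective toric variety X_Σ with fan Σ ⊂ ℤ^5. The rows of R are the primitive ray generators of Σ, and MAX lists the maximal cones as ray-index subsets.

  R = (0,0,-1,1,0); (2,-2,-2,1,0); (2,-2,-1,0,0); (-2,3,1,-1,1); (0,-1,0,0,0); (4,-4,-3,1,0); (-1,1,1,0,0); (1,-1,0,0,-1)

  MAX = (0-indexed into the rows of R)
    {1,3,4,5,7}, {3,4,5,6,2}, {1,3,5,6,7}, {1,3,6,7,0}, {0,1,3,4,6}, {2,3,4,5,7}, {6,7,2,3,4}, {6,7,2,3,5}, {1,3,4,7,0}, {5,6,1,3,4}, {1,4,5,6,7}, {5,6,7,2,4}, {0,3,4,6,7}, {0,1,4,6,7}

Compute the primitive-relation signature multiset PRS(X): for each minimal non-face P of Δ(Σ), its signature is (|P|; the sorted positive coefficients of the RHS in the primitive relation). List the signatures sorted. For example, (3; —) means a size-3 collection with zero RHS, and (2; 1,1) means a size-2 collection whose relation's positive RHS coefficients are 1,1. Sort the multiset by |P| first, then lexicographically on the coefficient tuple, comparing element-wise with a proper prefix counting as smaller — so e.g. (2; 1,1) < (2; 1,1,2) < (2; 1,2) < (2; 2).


The 5 primitive collections of Σ (r=8, n=5):

  • {0,2}:  v_{0} + v_{2} = v_{1} — sig = (2; 1)
  • {1,2}:  v_{1} + v_{2} = v_{5} — sig = (2; 1)
  • {0,5}:  v_{0} + v_{5} = 2·v_{1} — sig = (2; 2)
  • {1,3,4,6,7}:  v_{1} + v_{3} + v_{4} + v_{6} + v_{7} = 0 — sig = (5; —)
  • {3,4,5,6,7}:  v_{3} + v_{4} + v_{5} + v_{6} + v_{7} = v_{2} — sig = (5; 1)

so the primitive-relation signature multiset is
    (2; 1)
    (2; 1)
    (2; 2)
    (5; —)
    (5; 1)


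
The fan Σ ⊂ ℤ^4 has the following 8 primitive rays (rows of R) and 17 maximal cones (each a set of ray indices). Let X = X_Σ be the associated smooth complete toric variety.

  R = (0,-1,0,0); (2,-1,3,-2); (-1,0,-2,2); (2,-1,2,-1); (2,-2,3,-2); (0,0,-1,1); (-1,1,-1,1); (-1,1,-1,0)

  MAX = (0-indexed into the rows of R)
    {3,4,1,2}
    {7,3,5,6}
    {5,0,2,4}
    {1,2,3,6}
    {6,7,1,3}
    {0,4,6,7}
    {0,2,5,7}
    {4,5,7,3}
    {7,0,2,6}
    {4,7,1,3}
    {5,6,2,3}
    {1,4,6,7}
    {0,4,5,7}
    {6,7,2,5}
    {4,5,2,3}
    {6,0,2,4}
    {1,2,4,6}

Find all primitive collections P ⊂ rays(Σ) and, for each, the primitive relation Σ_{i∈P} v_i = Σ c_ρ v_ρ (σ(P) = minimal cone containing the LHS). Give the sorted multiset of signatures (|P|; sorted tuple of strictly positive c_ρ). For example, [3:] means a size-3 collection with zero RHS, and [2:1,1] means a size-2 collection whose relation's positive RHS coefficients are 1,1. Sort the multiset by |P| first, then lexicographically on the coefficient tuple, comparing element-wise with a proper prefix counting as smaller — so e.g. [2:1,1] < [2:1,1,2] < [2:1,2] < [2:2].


Δ(Σ) — 8 vertices, 9 min non-faces:

  {0,1}:  v_{0} + v_{1} = v_{4} ; sig = [2:1]
  {1,5}:  v_{1} + v_{5} = v_{3} ; sig = [2:1]
  {0,3}:  v_{0} + v_{3} = v_{4} + v_{5} ; sig = [2:1,1]
  {1,2,7}:  v_{1} + v_{2} + v_{7} = 0 ; sig = [3:]
  {0,5,6}:  v_{0} + v_{5} + v_{6} = v_{2} ; sig = [3:1]
  {2,3,7}:  v_{2} + v_{3} + v_{7} = v_{5} ; sig = [3:1]
  {2,4,7}:  v_{2} + v_{4} + v_{7} = v_{0} ; sig = [3:1]
  {4,5,6}:  v_{4} + v_{5} + v_{6} = v_{1} + v_{2} ; sig = [3:1,1]
  {3,4,6}:  v_{3} + v_{4} + v_{6} = 2·v_{1} + v_{2} ; sig = [3:1,2]

Signatures (|P|; sorted positive RHS coefficients), sorted:
{ [2:1] ×2,  [2:1,1],  [3:],  [3:1] ×3,  [3:1,1],  [3:1,2] }


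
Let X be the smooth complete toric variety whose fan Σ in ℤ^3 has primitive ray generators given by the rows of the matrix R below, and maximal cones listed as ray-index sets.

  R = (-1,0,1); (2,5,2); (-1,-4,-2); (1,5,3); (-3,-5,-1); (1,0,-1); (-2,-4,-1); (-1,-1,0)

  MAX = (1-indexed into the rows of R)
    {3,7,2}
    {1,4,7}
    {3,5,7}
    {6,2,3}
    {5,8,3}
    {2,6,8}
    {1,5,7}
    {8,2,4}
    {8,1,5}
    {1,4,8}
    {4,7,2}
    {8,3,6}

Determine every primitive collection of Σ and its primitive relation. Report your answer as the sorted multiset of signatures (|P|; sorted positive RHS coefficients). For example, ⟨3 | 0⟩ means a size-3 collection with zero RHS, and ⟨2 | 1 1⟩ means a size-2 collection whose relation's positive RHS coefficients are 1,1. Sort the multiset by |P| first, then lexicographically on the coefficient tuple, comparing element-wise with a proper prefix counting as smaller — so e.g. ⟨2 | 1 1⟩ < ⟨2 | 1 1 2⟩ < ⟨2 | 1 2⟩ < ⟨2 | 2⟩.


11 collections generate NE(X_Σ); each relation:

  {1,6}:  v_{1} + v_{6} = 0  so sig = ⟨2 | 0⟩
  {1,2}:  v_{1} + v_{2} = v_{4}  so sig = ⟨2 | 1⟩
  {1,3}:  v_{1} + v_{3} = v_{7}  so sig = ⟨2 | 1⟩
  {2,5}:  v_{2} + v_{5} = v_{1}  so sig = ⟨2 | 1⟩
  {4,6}:  v_{4} + v_{6} = v_{2}  so sig = ⟨2 | 1⟩
  {6,7}:  v_{6} + v_{7} = v_{3}  so sig = ⟨2 | 1⟩
  {7,8}:  v_{7} + v_{8} = v_{5}  so sig = ⟨2 | 1⟩
  {3,4}:  v_{3} + v_{4} = v_{2} + v_{7}  so sig = ⟨2 | 1 1⟩
  {5,6}:  v_{5} + v_{6} = v_{3} + v_{8}  so sig = ⟨2 | 1 1⟩
  {4,5}:  v_{4} + v_{5} = 2·v_{1}  so sig = ⟨2 | 2⟩
  {2,3,8}:  v_{2} + v_{3} + v_{8} = 0  so sig = ⟨3 | 0⟩

Signatures (|P|; sorted positive RHS coefficients), sorted:
[⟨2 | 0⟩, ⟨2 | 1⟩, ⟨2 | 1⟩, ⟨2 | 1⟩, ⟨2 | 1⟩, ⟨2 | 1⟩, ⟨2 | 1⟩, ⟨2 | 1 1⟩, ⟨2 | 1 1⟩, ⟨2 | 2⟩, ⟨3 | 0⟩]


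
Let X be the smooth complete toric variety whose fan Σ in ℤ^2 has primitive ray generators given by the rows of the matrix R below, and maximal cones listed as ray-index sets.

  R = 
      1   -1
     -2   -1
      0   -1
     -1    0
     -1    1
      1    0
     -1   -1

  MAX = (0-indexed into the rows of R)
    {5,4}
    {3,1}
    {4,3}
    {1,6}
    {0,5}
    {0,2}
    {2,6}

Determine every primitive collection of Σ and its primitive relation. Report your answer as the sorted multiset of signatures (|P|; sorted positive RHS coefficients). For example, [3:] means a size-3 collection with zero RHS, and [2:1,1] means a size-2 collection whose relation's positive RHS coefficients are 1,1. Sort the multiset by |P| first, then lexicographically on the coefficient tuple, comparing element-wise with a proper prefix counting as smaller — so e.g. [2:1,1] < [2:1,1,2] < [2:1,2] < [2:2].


Σ has 14 primitive collections:

  P={0,4}:  v_{0} + v_{4} = 0  so sig = [2:]
  P={3,5}:  v_{3} + v_{5} = 0  so sig = [2:]
  P={0,3}:  v_{0} + v_{3} = v_{2}  so sig = [2:1]
  P={1,5}:  v_{1} + v_{5} = v_{6}  so sig = [2:1]
  P={2,3}:  v_{2} + v_{3} = v_{6}  so sig = [2:1]
  P={2,4}:  v_{2} + v_{4} = v_{3}  so sig = [2:1]
  P={2,5}:  v_{2} + v_{5} = v_{0}  so sig = [2:1]
  P={3,6}:  v_{3} + v_{6} = v_{1}  so sig = [2:1]
  P={5,6}:  v_{5} + v_{6} = v_{2}  so sig = [2:1]
  P={0,1}:  v_{0} + v_{1} = v_{2} + v_{6}  so sig = [2:1,1]
  P={0,6}:  v_{0} + v_{6} = 2·v_{2}  so sig = [2:2]
  P={1,2}:  v_{1} + v_{2} = 2·v_{6}  so sig = [2:2]
  P={4,6}:  v_{4} + v_{6} = 2·v_{3}  so sig = [2:2]
  P={1,4}:  v_{1} + v_{4} = 3·v_{3}  so sig = [2:3]

so the primitive-relation signature multiset is
    |P|=2: 14 collections, coeffs (), (), (1), (1), (1), (1), (1), (1), (1), (1,1), (2), (2), (2), (3)


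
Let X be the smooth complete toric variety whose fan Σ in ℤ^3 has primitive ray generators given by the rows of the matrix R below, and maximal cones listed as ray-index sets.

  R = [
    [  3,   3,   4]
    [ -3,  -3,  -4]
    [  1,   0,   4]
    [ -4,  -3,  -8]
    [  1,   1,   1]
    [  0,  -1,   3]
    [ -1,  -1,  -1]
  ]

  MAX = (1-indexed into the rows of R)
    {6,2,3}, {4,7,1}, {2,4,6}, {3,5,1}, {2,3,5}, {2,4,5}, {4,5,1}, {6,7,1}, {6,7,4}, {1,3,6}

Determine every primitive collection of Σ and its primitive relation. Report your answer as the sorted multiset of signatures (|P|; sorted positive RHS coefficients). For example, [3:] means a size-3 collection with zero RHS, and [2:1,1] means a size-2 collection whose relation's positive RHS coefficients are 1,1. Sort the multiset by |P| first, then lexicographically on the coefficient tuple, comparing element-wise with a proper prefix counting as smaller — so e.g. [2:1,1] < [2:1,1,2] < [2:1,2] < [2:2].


|primitive collections| = 7. Relations:

  • {1,2}:  v_{1} + v_{2} = 0  ⟹  sig = [2:]
  • {5,7}:  v_{5} + v_{7} = 0  ⟹  sig = [2:]
  • {3,4}:  v_{3} + v_{4} = v_{2}  ⟹  sig = [2:1]
  • {3,7}:  v_{3} + v_{7} = v_{6}  ⟹  sig = [2:1]
  • {5,6}:  v_{5} + v_{6} = v_{3}  ⟹  sig = [2:1]
  • {2,7}:  v_{2} + v_{7} = v_{4} + v_{6}  ⟹  sig = [2:1,1]
  • {1,4,6}:  v_{1} + v_{4} + v_{6} = v_{7}  ⟹  sig = [3:1]

Signatures (|P|; sorted positive RHS coefficients), sorted:
[[2:], [2:], [2:1], [2:1], [2:1], [2:1,1], [3:1]]


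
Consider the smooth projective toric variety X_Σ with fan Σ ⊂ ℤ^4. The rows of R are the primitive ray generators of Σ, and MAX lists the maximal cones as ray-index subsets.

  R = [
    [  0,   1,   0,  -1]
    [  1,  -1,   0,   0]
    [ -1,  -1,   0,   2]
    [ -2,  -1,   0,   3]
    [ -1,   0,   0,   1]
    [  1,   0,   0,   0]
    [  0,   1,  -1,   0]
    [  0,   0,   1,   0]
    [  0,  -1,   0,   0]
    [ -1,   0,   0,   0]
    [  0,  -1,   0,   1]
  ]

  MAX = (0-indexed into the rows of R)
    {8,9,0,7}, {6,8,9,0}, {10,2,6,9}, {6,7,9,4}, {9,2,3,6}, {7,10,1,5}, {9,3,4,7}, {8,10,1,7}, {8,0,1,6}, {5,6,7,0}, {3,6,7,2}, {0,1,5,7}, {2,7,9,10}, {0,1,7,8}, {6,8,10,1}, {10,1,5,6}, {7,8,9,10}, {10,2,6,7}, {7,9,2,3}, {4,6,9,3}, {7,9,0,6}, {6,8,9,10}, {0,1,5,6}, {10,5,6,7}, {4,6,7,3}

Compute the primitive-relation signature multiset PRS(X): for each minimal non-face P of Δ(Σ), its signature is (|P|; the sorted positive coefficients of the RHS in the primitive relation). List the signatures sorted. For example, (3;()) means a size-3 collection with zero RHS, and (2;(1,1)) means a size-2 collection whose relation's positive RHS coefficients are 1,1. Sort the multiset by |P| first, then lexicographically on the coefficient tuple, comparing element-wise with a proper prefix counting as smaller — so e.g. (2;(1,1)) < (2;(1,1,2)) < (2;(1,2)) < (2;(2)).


24 collections generate NE(X_Σ); each relation:

  • {0,10}:  v_{0} + v_{10} = 0  so sig = (2;())
  • {5,9}:  v_{5} + v_{9} = 0  so sig = (2;())
  • {0,2}:  v_{0} + v_{2} = v_{4}  so sig = (2;(1))
  • {1,4}:  v_{1} + v_{4} = v_{10}  so sig = (2;(1))
  • {1,9}:  v_{1} + v_{9} = v_{8}  so sig = (2;(1))
  • {2,4}:  v_{2} + v_{4} = v_{3}  so sig = (2;(1))
  • {4,10}:  v_{4} + v_{10} = v_{2}  so sig = (2;(1))
  • {5,8}:  v_{5} + v_{8} = v_{1}  so sig = (2;(1))
  • {1,3}:  v_{1} + v_{3} = v_{2} + v_{10}  so sig = (2;(1,1))
  • {4,8}:  v_{4} + v_{8} = v_{9} + v_{10}  so sig = (2;(1,1))
  • {0,4}:  v_{0} + v_{4} = v_{6} + v_{7} + v_{9}  so sig = (2;(1,1,1))
  • {3,8}:  v_{3} + v_{8} = v_{2} + v_{9} + v_{10}  so sig = (2;(1,1,1))
  • {4,5}:  v_{4} + v_{5} = v_{6} + v_{7} + v_{10}  so sig = (2;(1,1,1))
  • {3,5}:  v_{3} + v_{5} = v_{2} + v_{6} + v_{7} + v_{10}  so sig = (2;(1,1,1,1))
  • {2,5}:  v_{2} + v_{5} = v_{6} + v_{7} + 2·v_{10}  so sig = (2;(1,1,2))
  • {2,8}:  v_{2} + v_{8} = v_{9} + 2·v_{10}  so sig = (2;(1,2))
  • {0,3}:  v_{0} + v_{3} = 2·v_{4}  so sig = (2;(2))
  • {1,2}:  v_{1} + v_{2} = 2·v_{10}  so sig = (2;(2))
  • {3,10}:  v_{3} + v_{10} = 2·v_{2}  so sig = (2;(2))
  • {6,7,8}:  v_{6} + v_{7} + v_{8} = 0  so sig = (3;())
  • {1,6,7}:  v_{1} + v_{6} + v_{7} = v_{5}  so sig = (3;(1))
  • {6,7,9,10}:  v_{6} + v_{7} + v_{9} + v_{10} = v_{4}  so sig = (4;(1))
  • {2,6,7,9}:  v_{2} + v_{6} + v_{7} + v_{9} = 2·v_{4}  so sig = (4;(2))
  • {3,6,7,9}:  v_{3} + v_{6} + v_{7} + v_{9} = 3·v_{4}  so sig = (4;(3))

Hence PRS(X_Σ) =
{ (2;()) ×2,  (2;(1)) ×6,  (2;(1,1)) ×2,  (2;(1,1,1)) ×3,  (2;(1,1,1,1)),  (2;(1,1,2)),  (2;(1,2)),  (2;(2)) ×3,  (3;()),  (3;(1)),  (4;(1)),  (4;(2)),  (4;(3)) }


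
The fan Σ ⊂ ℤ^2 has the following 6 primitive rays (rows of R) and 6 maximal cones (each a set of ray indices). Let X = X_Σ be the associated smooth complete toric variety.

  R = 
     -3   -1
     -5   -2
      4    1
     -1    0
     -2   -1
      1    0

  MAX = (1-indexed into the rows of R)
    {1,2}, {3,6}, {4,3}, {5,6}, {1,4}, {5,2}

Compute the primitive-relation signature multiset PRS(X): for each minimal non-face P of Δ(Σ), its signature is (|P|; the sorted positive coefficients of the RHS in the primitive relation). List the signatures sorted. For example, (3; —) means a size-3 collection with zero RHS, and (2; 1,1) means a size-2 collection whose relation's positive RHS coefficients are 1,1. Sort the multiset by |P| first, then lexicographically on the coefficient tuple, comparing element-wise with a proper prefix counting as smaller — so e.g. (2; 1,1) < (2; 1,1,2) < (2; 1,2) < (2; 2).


Primitive collections (9):

  P={4,6}:  v_{4} + v_{6} = 0  so sig = (2; —)
  P={1,3}:  v_{1} + v_{3} = v_{6}  so sig = (2; 1)
  P={1,5}:  v_{1} + v_{5} = v_{2}  so sig = (2; 1)
  P={1,6}:  v_{1} + v_{6} = v_{5}  so sig = (2; 1)
  P={4,5}:  v_{4} + v_{5} = v_{1}  so sig = (2; 1)
  P={2,3}:  v_{2} + v_{3} = v_{5} + v_{6}  so sig = (2; 1,1)
  P={2,4}:  v_{2} + v_{4} = 2·v_{1}  so sig = (2; 2)
  P={2,6}:  v_{2} + v_{6} = 2·v_{5}  so sig = (2; 2)
  P={3,5}:  v_{3} + v_{5} = 2·v_{6}  so sig = (2; 2)

so the primitive-relation signature multiset is
    (2; —)
    (2; 1)
    (2; 1)
    (2; 1)
    (2; 1)
    (2; 1,1)
    (2; 2)
    (2; 2)
    (2; 2)


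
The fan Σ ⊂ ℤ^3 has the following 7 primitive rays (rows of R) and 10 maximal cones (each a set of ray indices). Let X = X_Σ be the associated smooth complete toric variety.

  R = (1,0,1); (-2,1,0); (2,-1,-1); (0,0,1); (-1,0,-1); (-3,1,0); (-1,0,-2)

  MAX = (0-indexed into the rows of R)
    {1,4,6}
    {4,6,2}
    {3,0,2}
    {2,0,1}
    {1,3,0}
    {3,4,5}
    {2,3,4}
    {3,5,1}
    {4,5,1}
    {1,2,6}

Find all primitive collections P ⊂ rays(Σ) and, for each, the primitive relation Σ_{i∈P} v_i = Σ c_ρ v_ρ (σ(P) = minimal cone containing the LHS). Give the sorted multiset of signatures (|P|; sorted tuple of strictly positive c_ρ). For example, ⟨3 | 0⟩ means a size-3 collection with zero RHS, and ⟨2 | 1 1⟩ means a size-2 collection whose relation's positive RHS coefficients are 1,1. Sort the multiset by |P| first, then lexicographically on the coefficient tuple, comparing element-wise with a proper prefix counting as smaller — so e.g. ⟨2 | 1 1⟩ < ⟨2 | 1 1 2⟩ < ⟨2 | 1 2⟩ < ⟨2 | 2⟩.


|primitive collections| = 9. Relations:

  {0,4}:  v_{0} + v_{4} = 0  ⟹  sig = ⟨2 | 0⟩
  {2,5}:  v_{2} + v_{5} = v_{4}  ⟹  sig = ⟨2 | 1⟩
  {3,6}:  v_{3} + v_{6} = v_{4}  ⟹  sig = ⟨2 | 1⟩
  {0,5}:  v_{0} + v_{5} = v_{1} + v_{3}  ⟹  sig = ⟨2 | 1 1⟩
  {0,6}:  v_{0} + v_{6} = v_{1} + v_{2}  ⟹  sig = ⟨2 | 1 1⟩
  {5,6}:  v_{5} + v_{6} = v_{1} + 2·v_{4}  ⟹  sig = ⟨2 | 1 2⟩
  {1,2,3}:  v_{1} + v_{2} + v_{3} = 0  ⟹  sig = ⟨3 | 0⟩
  {1,2,4}:  v_{1} + v_{2} + v_{4} = v_{6}  ⟹  sig = ⟨3 | 1⟩
  {1,3,4}:  v_{1} + v_{3} + v_{4} = v_{5}  ⟹  sig = ⟨3 | 1⟩

Hence PRS(X_Σ) =
{ ⟨2 | 0⟩,  ⟨2 | 1⟩ ×2,  ⟨2 | 1 1⟩ ×2,  ⟨2 | 1 2⟩,  ⟨3 | 0⟩,  ⟨3 | 1⟩ ×2 }


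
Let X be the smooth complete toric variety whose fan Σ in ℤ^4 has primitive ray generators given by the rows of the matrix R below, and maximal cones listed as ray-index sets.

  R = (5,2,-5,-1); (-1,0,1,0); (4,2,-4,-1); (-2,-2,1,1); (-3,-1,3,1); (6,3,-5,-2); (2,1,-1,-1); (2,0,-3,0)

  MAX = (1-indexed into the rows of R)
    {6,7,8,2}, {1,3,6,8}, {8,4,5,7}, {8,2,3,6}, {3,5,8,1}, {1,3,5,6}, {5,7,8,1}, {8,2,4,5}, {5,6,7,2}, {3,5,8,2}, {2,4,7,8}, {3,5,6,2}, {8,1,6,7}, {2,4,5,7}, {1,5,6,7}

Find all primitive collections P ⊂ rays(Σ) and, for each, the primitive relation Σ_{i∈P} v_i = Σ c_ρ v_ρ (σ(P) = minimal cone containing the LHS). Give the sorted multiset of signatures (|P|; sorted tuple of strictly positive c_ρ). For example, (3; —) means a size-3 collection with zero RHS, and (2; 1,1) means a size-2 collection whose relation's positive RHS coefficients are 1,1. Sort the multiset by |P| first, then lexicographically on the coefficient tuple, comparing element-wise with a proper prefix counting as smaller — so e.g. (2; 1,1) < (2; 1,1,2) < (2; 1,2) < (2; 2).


7 collections generate NE(X_Σ); each relation:

  • {1,2}:  v_{1} + v_{2} = v_{3}  so sig = (2; 1)
  • {3,4}:  v_{3} + v_{4} = v_{8}  so sig = (2; 1)
  • {3,7}:  v_{3} + v_{7} = v_{6}  so sig = (2; 1)
  • {4,6}:  v_{4} + v_{6} = v_{7} + v_{8}  so sig = (2; 1,1)
  • {1,4}:  v_{1} + v_{4} = v_{5} + v_{7} + 2·v_{8}  so sig = (2; 1,1,2)
  • {5,6,8}:  v_{5} + v_{6} + v_{8} = v_{1}  so sig = (3; 1)
  • {2,5,7,8}:  v_{2} + v_{5} + v_{7} + v_{8} = 0  so sig = (4; —)

Hence PRS(X_Σ) =
[(2; 1), (2; 1), (2; 1), (2; 1,1), (2; 1,1,2), (3; 1), (4; —)]


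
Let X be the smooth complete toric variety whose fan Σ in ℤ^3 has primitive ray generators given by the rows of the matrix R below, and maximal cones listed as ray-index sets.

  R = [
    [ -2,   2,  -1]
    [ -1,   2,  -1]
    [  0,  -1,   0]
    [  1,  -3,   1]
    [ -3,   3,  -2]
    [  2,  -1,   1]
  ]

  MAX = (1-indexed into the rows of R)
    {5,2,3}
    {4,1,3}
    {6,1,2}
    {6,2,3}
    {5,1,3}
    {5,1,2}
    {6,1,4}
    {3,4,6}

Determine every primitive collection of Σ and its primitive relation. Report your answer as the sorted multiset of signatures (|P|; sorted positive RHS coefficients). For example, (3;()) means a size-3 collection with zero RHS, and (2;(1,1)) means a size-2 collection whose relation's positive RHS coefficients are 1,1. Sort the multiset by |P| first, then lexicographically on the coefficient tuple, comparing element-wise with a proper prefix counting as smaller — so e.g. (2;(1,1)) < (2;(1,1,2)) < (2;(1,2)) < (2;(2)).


The 5 primitive collections of Σ (r=6, n=3):

  P={2,4}:  v_{2} + v_{4} = v_{3}  ⟹  sig = (2;(1))
  P={5,6}:  v_{5} + v_{6} = v_{2}  ⟹  sig = (2;(1))
  P={4,5}:  v_{4} + v_{5} = v_{1} + 2·v_{3}  ⟹  sig = (2;(1,2))
  P={1,3,6}:  v_{1} + v_{3} + v_{6} = 0  ⟹  sig = (3;())
  P={1,2,3}:  v_{1} + v_{2} + v_{3} = v_{5}  ⟹  sig = (3;(1))

Signatures (|P|; sorted positive RHS coefficients), sorted:
    |P|=2: 3 collections, coeffs (1), (1), (1,2)
    |P|=3: 2 collections, coeffs (), (1)


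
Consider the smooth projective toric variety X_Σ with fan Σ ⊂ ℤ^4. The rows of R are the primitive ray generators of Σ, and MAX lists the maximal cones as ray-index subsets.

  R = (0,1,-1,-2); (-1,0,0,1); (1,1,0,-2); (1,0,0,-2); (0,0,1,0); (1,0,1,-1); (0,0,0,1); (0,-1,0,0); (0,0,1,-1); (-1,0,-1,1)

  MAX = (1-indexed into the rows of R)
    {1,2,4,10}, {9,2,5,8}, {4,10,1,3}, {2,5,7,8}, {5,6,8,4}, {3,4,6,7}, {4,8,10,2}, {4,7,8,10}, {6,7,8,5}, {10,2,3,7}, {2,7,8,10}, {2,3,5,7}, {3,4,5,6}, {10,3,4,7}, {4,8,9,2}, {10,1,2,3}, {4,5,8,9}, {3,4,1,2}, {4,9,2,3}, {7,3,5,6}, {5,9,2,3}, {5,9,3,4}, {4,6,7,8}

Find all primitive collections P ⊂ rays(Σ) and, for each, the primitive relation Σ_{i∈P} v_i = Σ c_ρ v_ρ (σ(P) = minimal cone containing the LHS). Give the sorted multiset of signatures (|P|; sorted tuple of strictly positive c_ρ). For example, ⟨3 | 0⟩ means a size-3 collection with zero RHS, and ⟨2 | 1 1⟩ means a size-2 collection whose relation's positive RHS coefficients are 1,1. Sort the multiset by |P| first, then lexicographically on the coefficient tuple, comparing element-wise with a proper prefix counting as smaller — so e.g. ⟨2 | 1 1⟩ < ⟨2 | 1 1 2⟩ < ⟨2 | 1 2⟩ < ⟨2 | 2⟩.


16 collections generate NE(X_Σ); each relation:

  {6,10}:  v_{6} + v_{10} = 0 — sig = ⟨2 | 0⟩
  {2,6}:  v_{2} + v_{6} = v_{5} — sig = ⟨2 | 1⟩
  {3,8}:  v_{3} + v_{8} = v_{4} — sig = ⟨2 | 1⟩
  {5,10}:  v_{5} + v_{10} = v_{2} — sig = ⟨2 | 1⟩
  {7,9}:  v_{7} + v_{9} = v_{5} — sig = ⟨2 | 1⟩
  {1,7}:  v_{1} + v_{7} = v_{3} + v_{10} — sig = ⟨2 | 1 1⟩
  {1,6}:  v_{1} + v_{6} = v_{2} + v_{3} + v_{4} — sig = ⟨2 | 1 1 1⟩
  {1,5}:  v_{1} + v_{5} = 2·v_{2} + v_{3} + v_{4} — sig = ⟨2 | 1 1 2⟩
  {1,8}:  v_{1} + v_{8} = v_{2} + 2·v_{4} + v_{10} — sig = ⟨2 | 1 1 2⟩
  {6,9}:  v_{6} + v_{9} = v_{4} + 2·v_{5} — sig = ⟨2 | 1 2⟩
  {9,10}:  v_{9} + v_{10} = 2·v_{2} + v_{4} — sig = ⟨2 | 1 2⟩
  {1,9}:  v_{1} + v_{9} = 3·v_{2} + v_{3} + 2·v_{4} — sig = ⟨2 | 1 2 3⟩
  {2,4,7}:  v_{2} + v_{4} + v_{7} = 0 — sig = ⟨3 | 0⟩
  {2,4,5}:  v_{2} + v_{4} + v_{5} = v_{9} — sig = ⟨3 | 1⟩
  {4,5,7}:  v_{4} + v_{5} + v_{7} = v_{6} — sig = ⟨3 | 1⟩
  {2,3,4,10}:  v_{2} + v_{3} + v_{4} + v_{10} = v_{1} — sig = ⟨4 | 1⟩

Signatures (|P|; sorted positive RHS coefficients), sorted:
[⟨2 | 0⟩, ⟨2 | 1⟩, ⟨2 | 1⟩, ⟨2 | 1⟩, ⟨2 | 1⟩, ⟨2 | 1 1⟩, ⟨2 | 1 1 1⟩, ⟨2 | 1 1 2⟩, ⟨2 | 1 1 2⟩, ⟨2 | 1 2⟩, ⟨2 | 1 2⟩, ⟨2 | 1 2 3⟩, ⟨3 | 0⟩, ⟨3 | 1⟩, ⟨3 | 1⟩, ⟨4 | 1⟩]


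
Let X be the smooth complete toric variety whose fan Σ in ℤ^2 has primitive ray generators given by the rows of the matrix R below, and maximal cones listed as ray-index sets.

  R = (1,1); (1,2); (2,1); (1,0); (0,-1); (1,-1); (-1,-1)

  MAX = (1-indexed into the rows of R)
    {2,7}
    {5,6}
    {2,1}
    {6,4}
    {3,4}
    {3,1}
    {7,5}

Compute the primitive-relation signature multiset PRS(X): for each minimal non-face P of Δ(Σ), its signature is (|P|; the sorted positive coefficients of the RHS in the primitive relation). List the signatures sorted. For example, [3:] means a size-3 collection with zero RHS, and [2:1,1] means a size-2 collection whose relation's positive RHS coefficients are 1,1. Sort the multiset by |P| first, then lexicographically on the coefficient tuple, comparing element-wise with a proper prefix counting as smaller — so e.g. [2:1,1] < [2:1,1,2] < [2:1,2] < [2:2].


The 14 primitive collections of Σ (r=7, n=2):

  • {1,7}:  v_{1} + v_{7} = 0  so sig = [2:]
  • {1,4}:  v_{1} + v_{4} = v_{3}  so sig = [2:1]
  • {1,5}:  v_{1} + v_{5} = v_{4}  so sig = [2:1]
  • {2,5}:  v_{2} + v_{5} = v_{1}  so sig = [2:1]
  • {2,6}:  v_{2} + v_{6} = v_{3}  so sig = [2:1]
  • {3,7}:  v_{3} + v_{7} = v_{4}  so sig = [2:1]
  • {4,5}:  v_{4} + v_{5} = v_{6}  so sig = [2:1]
  • {4,7}:  v_{4} + v_{7} = v_{5}  so sig = [2:1]
  • {1,6}:  v_{1} + v_{6} = 2·v_{4}  so sig = [2:2]
  • {2,4}:  v_{2} + v_{4} = 2·v_{1}  so sig = [2:2]
  • {3,5}:  v_{3} + v_{5} = 2·v_{4}  so sig = [2:2]
  • {6,7}:  v_{6} + v_{7} = 2·v_{5}  so sig = [2:2]
  • {2,3}:  v_{2} + v_{3} = 3·v_{1}  so sig = [2:3]
  • {3,6}:  v_{3} + v_{6} = 3·v_{4}  so sig = [2:3]

Signatures (|P|; sorted positive RHS coefficients), sorted:
    |P|=2: 14 collections, coeffs (), (1), (1), (1), (1), (1), (1), (1), (2), (2), (2), (2), (3), (3)


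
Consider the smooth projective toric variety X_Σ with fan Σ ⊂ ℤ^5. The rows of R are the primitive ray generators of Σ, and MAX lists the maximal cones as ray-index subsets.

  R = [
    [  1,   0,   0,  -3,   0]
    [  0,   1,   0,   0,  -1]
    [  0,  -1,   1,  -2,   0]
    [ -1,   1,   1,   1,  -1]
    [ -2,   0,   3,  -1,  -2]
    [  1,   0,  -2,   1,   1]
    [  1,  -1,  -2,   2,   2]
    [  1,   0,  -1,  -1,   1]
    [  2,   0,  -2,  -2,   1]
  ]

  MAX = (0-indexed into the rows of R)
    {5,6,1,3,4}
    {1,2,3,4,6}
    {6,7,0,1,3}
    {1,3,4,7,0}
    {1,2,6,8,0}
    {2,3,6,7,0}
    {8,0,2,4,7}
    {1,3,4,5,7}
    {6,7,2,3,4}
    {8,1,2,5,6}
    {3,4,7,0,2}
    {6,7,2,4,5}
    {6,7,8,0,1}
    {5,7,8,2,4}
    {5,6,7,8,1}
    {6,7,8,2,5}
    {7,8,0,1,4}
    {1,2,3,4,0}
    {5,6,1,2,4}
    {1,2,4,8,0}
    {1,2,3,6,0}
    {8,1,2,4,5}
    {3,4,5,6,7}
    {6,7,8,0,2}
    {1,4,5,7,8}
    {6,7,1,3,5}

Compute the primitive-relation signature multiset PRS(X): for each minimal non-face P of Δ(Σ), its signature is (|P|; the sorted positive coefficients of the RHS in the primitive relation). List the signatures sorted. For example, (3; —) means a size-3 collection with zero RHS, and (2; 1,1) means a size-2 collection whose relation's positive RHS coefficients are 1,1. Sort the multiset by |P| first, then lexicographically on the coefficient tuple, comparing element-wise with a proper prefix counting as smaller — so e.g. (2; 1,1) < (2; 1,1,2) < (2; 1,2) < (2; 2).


The 7 primitive collections of Σ (r=9, n=5):

  {0,5}:  v_{0} + v_{5} = v_{8}  ⇒ sig = (2; 1)
  {3,8}:  v_{3} + v_{8} = v_{1} + v_{7}  ⇒ sig = (2; 1,1)
  {2,3,5}:  v_{2} + v_{3} + v_{5} = 0  ⇒ sig = (3; —)
  {0,4,6}:  v_{0} + v_{4} + v_{6} = v_{2}  ⇒ sig = (3; 1)
  {1,2,7}:  v_{1} + v_{2} + v_{7} = v_{0}  ⇒ sig = (3; 1)
  {4,6,8}:  v_{4} + v_{6} + v_{8} = v_{2} + v_{5}  ⇒ sig = (3; 1,1)
  {1,4,6,7}:  v_{1} + v_{4} + v_{6} + v_{7} = 0  ⇒ sig = (4; —)

Hence PRS(X_Σ) =
[(2; 1), (2; 1,1), (3; —), (3; 1), (3; 1), (3; 1,1), (4; —)]
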